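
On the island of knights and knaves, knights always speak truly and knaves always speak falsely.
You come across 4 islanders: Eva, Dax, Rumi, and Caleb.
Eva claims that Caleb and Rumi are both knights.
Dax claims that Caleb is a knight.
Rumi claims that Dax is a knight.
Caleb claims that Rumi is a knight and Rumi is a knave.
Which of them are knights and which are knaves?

Eva is a knave, Dax is a knave, Rumi is a knave, and Caleb is a knave.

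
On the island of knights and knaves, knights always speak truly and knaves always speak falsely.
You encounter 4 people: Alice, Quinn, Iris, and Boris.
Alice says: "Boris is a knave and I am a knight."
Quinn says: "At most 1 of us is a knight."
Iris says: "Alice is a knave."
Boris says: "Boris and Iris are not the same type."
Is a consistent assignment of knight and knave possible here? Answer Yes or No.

No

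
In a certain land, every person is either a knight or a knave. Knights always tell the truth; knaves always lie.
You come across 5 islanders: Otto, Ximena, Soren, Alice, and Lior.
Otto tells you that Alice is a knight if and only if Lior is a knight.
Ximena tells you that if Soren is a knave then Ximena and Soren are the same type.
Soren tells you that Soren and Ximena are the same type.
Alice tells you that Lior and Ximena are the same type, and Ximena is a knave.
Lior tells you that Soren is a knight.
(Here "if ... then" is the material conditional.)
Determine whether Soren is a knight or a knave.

Soren is a knight.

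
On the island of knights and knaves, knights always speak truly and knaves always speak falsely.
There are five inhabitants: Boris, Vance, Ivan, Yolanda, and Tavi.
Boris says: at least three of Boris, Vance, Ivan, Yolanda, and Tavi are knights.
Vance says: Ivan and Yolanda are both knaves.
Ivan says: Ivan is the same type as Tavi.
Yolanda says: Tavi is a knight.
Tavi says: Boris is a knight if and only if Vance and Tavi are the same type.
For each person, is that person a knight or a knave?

Knights: Yolanda and Tavi. Knaves: Boris, Vance, and Ivan.

Suppose Boris is a knight. Then Boris's statement "at least three of Boris, Vance, Ivan, Yolanda, and Tavi are knights" would have to be true. Checking the 16 ways to assign the others, none is consistent with every speaker.
(For instance, with Vance=knave, Ivan=knave, Yolanda=knight, Tavi=knight, Tavi's claim "Boris is a knight if and only if Vance and Tavi are the same type" comes out false where it would need to be true.)
So Boris must be a knave, making "at least three of Boris, Vance, Ivan, Yolanda, and Tavi are knights" false. Taking Boris=knave, Vance=knave, Ivan=knave, Yolanda=knight, Tavi=knight, each remaining statement checks out:
  Vance (knave): "Ivan and Yolanda are both knaves" — false. ✓
  Ivan (knave): "Ivan is the same type as Tavi" — false. ✓
  Yolanda (knight): "Tavi is a knight" — true. ✓
  Tavi (knight): "Boris is a knight if and only if Vance and Tavi are the same type" — true. ✓
This is the unique consistent assignment.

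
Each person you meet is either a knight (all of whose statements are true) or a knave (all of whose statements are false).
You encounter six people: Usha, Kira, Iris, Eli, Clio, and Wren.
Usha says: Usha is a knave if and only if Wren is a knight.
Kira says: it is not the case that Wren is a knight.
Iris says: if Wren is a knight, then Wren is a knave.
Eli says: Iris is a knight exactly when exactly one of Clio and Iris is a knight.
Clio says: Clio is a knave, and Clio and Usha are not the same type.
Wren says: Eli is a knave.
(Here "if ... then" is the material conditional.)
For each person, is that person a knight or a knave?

Knights: Kira, Iris, and Eli. Knaves: Usha, Clio, and Wren.

Usha (knave): "Usha is a knave if and only if Wren is a knight" — False. ✓
As a knight, Kira's statement "it is not the case that Wren is a knight" should be true; it is.
Since Iris is a knight, "if Wren is a knight, then Wren is a knave" needs to be true, which holds.
Eli (knight): "Iris is a knight exactly when exactly one of Clio and Iris is a knight" — true. ✓
Clio is a knave, so "Clio is a knave, and Clio and Usha are not the same type" must be False — and it is.
Wren is a knave, so "Eli is a knave" must be False — and it is.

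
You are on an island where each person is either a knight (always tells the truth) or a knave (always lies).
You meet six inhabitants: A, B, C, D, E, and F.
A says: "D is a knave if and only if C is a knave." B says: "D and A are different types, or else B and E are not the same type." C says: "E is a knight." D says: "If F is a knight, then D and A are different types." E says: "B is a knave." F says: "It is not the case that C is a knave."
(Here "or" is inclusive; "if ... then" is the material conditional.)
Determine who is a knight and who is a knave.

Knights: B and D. Knaves: A, C, E, and F.

A is a knave, and the claim "D is a knave if and only if C is a knave" is indeed false.
B (knight): "D and A are different types, or else B and E are not the same type" — true. ✓
C is a knave, and the claim "E is a knight" is indeed false.
D is a knight; "if F is a knight, then D and A are different types" is true, as required.
As a knave, E's statement "B is a knave" should be false; it is.
As a knave, F's statement "it is not the case that C is a knave" should be false; it is.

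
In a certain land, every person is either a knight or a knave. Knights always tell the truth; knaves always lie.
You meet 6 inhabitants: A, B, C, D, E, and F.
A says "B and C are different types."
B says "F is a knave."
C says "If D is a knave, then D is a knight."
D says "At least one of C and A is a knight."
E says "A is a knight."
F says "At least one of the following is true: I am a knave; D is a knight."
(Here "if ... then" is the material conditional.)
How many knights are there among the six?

The unique consistent assignment is A=knight, B=knave, C=knight, D=knight, E=knight, F=knight.
That has 5 knights.

5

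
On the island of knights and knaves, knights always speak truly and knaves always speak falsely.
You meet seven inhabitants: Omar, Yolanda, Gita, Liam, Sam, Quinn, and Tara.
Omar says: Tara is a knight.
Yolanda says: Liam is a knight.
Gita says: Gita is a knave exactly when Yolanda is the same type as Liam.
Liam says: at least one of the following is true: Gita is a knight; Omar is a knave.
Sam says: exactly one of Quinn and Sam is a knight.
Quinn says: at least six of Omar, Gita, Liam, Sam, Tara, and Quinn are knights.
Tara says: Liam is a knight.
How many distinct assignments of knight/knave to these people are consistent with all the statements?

0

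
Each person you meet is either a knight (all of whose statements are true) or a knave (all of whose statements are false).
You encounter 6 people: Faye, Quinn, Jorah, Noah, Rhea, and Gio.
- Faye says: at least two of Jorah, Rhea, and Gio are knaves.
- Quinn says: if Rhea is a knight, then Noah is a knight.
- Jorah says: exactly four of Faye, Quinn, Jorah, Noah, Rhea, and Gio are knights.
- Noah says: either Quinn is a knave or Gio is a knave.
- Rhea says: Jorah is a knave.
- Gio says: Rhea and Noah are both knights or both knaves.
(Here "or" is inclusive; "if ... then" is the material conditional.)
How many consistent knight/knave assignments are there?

Consistent assignments:
  Faye=knight, Quinn=knight, Jorah=knight, Noah=knight, Rhea=knave, Gio=knave

1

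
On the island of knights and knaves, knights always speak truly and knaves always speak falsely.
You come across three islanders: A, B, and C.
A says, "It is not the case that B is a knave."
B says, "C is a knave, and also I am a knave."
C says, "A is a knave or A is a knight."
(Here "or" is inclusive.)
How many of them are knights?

The unique consistent assignment is A=knave, B=knave, C=knight.
That has 1 knight.

1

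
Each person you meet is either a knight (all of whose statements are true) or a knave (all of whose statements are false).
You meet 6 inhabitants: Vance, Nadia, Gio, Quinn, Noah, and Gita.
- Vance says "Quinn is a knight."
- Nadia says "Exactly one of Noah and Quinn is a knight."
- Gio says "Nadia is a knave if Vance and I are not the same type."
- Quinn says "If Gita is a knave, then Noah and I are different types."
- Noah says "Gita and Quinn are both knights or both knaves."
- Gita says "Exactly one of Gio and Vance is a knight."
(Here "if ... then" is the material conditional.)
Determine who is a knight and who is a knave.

As a knight, Vance's statement "Quinn is a knight" should be True; it is.
Nadia is a knight, so "exactly one of Noah and Quinn is a knight" must be True — and it is.
As a knight, Gio's statement "Nadia is a knave if Vance and I are not the same type" should be True; it is.
Quinn is a knight; "if Gita is a knave, then Noah and I are different types" is True, as required.
Noah is a knave, and the claim "Gita and Quinn are both knights or both knaves" is indeed False.
Gita is a knave; "exactly one of Gio and Vance is a knight" is False, as required.

Knights: Vance, Nadia, Gio, and Quinn. Knaves: Noah and Gita.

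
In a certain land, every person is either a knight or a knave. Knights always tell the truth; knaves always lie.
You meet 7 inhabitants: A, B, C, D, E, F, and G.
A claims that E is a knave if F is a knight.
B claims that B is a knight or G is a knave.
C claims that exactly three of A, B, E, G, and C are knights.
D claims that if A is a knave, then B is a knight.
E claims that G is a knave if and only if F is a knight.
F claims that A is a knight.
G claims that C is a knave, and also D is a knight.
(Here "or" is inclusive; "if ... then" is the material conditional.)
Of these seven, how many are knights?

4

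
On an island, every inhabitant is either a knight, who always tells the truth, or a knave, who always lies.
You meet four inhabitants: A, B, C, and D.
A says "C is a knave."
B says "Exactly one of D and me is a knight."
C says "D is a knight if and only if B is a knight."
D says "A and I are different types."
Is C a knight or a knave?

C is a knight.

Consistent assignments: {A=knave, B=knave, C=knight, D=knave}
In every consistent assignment, C is a knight.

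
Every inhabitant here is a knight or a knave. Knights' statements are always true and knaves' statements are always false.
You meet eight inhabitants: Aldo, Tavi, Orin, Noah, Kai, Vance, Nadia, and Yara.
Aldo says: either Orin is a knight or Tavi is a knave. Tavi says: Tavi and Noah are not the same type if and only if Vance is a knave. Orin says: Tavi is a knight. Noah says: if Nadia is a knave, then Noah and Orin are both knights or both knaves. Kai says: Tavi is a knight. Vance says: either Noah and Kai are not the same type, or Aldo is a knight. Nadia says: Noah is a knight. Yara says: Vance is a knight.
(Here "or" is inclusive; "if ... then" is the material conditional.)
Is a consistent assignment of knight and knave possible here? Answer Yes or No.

Yes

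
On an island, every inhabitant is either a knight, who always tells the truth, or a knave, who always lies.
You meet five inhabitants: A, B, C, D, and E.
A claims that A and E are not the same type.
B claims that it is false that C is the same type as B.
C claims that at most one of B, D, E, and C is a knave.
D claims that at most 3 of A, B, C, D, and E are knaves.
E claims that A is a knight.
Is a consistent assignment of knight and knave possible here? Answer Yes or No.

Yes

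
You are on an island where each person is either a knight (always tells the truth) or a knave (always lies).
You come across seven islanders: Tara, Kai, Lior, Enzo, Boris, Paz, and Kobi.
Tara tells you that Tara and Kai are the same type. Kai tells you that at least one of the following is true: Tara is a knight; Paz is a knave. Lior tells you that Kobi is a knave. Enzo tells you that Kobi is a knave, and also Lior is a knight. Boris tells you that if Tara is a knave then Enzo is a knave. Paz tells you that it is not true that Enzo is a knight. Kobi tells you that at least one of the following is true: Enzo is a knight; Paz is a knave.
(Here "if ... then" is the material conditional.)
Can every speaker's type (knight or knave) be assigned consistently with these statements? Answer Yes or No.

No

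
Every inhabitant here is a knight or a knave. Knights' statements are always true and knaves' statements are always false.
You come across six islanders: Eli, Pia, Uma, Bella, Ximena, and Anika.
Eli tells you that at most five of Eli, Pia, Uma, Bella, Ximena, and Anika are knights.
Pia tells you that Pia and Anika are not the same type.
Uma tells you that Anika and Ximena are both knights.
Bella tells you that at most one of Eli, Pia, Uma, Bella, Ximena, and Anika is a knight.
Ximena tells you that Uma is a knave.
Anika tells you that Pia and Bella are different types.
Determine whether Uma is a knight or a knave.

Uma is a knave.

Consistent assignments: {Eli=knight, Pia=knave, Uma=knave, Bella=knave, Ximena=knight, Anika=knave}
In every consistent assignment, Uma is a knave.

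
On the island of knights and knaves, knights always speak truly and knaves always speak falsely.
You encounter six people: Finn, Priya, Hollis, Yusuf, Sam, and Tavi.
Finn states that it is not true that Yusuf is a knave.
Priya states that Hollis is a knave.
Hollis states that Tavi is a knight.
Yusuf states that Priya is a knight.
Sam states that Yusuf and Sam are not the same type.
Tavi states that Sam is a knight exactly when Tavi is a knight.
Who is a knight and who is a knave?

Finn is a knave, Priya is a knave, Hollis is a knight, Yusuf is a knave, Sam is a knight, and Tavi is a knight.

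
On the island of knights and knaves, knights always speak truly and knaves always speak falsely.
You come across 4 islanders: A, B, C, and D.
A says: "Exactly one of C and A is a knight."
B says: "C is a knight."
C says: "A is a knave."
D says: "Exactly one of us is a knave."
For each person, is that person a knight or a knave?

Since A is a knight, "exactly one of C and A is a knight" needs to be True, which holds.
B is a knave, and the claim "C is a knight" is indeed false.
C (knave): "A is a knave" — false. ✓
D (knave): "exactly one of us is a knave" — false. ✓

A is a knight, B is a knave, C is a knave, and D is a knave.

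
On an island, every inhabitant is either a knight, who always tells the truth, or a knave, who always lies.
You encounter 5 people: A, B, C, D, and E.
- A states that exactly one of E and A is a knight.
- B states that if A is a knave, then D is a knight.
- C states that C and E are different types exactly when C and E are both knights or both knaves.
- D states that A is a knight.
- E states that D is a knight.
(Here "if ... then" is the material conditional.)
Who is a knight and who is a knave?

A is a knave; "exactly one of E and A is a knight" is false, as required.
B is a knave; "if A is a knave, then D is a knight" is false, as required.
Since C is a knave, "C and E are different types exactly when C and E are both knights or both knaves" needs to be false, which holds.
As a knave, D's statement "A is a knight" should be false; it is.
Since E is a knave, "D is a knight" needs to be false, which holds.

Knights: none. Knaves: A, B, C, D, and E.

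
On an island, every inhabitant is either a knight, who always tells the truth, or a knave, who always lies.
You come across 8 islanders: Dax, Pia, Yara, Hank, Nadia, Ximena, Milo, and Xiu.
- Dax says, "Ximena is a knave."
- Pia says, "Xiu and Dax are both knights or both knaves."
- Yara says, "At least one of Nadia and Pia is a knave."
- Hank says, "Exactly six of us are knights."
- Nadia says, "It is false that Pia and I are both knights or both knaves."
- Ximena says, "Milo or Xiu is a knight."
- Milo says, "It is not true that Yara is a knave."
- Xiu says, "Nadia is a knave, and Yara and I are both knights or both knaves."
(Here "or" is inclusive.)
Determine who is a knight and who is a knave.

Dax is a knave, Pia is a knave, Yara is a knight, Hank is a knave, Nadia is a knave, Ximena is a knight, Milo is a knight, and Xiu is a knight.

Dax is a knave, and the claim "Ximena is a knave" is indeed false.
Since Pia is a knave, "Xiu and Dax are both knights or both knaves" needs to be false, which holds.
Since Yara is a knight, "at least one of Nadia and Pia is a knave" needs to be True, which holds.
As a knave, Hank's statement "exactly six of us are knights" should be false; it is.
Since Nadia is a knave, "it is false that Pia and I are both knights or both knaves" needs to be false, which holds.
Ximena is a knight, so "Milo or Xiu is a knight" must be True — and it is.
As a knight, Milo's statement "it is not true that Yara is a knave" should be True; it is.
Xiu is a knight, so "Nadia is a knave, and Yara and I are both knights or both knaves" must be True — and it is.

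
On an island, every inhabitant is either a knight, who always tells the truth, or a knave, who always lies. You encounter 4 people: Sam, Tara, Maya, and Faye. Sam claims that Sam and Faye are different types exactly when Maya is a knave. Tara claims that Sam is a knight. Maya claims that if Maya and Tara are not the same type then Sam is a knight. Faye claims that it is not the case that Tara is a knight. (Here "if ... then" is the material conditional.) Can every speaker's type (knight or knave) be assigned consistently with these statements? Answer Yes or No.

No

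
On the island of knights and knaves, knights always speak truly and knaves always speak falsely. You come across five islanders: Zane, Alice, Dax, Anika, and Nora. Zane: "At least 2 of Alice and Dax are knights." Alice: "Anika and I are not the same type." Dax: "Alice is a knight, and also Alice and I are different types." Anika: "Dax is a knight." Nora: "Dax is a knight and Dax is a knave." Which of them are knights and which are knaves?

Knights: none. Knaves: Zane, Alice, Dax, Anika, and Nora.

Suppose Zane is a knight. Then Zane's statement "at least 2 of Alice and Dax are knights" would have to be true. Checking the 16 ways to assign the others, none is consistent with every speaker.
(For instance, with Alice=knave, Dax=knave, Anika=knave, Nora=knave, Zane's claim "at least 2 of Alice and Dax are knights" comes out false where it would need to be true.)
So Zane must be a knave, making "at least 2 of Alice and Dax are knights" false. Taking Zane=knave, Alice=knave, Dax=knave, Anika=knave, Nora=knave, each remaining statement checks out:
  Alice (knave): "Anika and I are not the same type" — false. ✓
  Dax (knave): "Alice is a knight, and also Alice and I are different types" — false. ✓
  Anika (knave): "Dax is a knight" — false. ✓
  Nora (knave): "Dax is a knight and Dax is a knave" — false. ✓
This is the unique consistent assignment.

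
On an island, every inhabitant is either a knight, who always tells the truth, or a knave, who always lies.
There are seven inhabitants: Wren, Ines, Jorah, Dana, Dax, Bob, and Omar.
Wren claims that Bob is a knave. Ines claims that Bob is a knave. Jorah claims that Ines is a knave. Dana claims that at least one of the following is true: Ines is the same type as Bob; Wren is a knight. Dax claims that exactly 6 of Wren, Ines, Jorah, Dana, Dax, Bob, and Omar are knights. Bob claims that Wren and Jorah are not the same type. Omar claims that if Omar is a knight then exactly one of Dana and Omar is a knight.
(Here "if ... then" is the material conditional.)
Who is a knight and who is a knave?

Wren is a knave, Ines is a knave, Jorah is a knight, Dana is a knave, Dax is a knave, Bob is a knight, and Omar is a knight.

Since Wren is a knave, "Bob is a knave" needs to be false, which holds.
Since Ines is a knave, "Bob is a knave" needs to be false, which holds.
Since Jorah is a knight, "Ines is a knave" needs to be True, which holds.
Dana is a knave; "at least one of the following is true: Ines is the same type as Bob; Wren is a knight" is false, as required.
Dax is a knave, and the claim "exactly 6 of Wren, Ines, Jorah, Dana, Dax, Bob, and Omar are knights" is indeed false.
Bob is a knight, so "Wren and Jorah are not the same type" must be True — and it is.
Omar (knight): "if Omar is a knight then exactly one of Dana and Omar is a knight" — True. ✓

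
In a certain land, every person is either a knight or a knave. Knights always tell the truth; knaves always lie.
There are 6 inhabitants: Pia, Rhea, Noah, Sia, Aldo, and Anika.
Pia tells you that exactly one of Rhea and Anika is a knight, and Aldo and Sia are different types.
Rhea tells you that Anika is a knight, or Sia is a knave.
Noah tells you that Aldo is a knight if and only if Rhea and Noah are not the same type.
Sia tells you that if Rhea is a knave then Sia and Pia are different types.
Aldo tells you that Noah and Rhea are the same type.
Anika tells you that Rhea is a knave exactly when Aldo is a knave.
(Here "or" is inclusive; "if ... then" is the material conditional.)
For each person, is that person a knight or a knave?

Pia is a knave, so "exactly one of Rhea and Anika is a knight, and Aldo and Sia are different types" must be false — and it is.
Rhea is a knave, so "Anika is a knight, or Sia is a knave" must be false — and it is.
Noah (knave): "Aldo is a knight if and only if Rhea and Noah are not the same type" — false. ✓
Since Sia is a knight, "if Rhea is a knave then Sia and Pia are different types" needs to be true, which holds.
Aldo (knight): "Noah and Rhea are the same type" — true. ✓
Since Anika is a knave, "Rhea is a knave exactly when Aldo is a knave" needs to be false, which holds.

Knights: Sia and Aldo. Knaves: Pia, Rhea, Noah, and Anika.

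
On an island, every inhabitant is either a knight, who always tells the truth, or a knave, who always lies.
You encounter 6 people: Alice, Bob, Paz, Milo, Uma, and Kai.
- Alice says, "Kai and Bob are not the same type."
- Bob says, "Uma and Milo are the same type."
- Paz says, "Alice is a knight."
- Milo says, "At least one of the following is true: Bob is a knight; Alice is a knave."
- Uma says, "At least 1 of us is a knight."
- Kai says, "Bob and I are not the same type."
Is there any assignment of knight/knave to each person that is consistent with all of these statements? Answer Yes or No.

One consistent assignment: Alice=knight, Bob=knave, Paz=knight, Milo=knave, Uma=knight, Kai=knight.

Yes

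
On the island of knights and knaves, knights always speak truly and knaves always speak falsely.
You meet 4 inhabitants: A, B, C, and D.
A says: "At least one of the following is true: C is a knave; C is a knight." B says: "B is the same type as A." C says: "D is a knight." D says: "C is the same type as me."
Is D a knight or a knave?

D is a knight.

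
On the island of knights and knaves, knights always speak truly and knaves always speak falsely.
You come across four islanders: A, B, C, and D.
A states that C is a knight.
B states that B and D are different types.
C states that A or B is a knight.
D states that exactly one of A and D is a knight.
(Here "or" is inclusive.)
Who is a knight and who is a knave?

A is a knave, B is a knave, C is a knave, and D is a knave.

Since A is a knave, "C is a knight" needs to be false, which holds.
Since B is a knave, "B and D are different types" needs to be false, which holds.
As a knave, C's statement "A or B is a knight" should be false; it is.
D is a knave, so "exactly one of A and D is a knight" must be false — and it is.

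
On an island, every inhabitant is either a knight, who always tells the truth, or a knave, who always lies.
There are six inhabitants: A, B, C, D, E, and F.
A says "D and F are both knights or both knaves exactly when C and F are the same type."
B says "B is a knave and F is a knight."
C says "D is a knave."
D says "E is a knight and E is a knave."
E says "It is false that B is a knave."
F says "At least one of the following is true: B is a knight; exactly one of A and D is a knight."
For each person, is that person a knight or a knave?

Knights: C. Knaves: A, B, D, E, and F.

As a knave, A's statement "D and F are both knights or both knaves exactly when C and F are the same type" should be false; it is.
B is a knave, so "B is a knave and F is a knight" must be false — and it is.
As a knight, C's statement "D is a knave" should be true; it is.
D is a knave; "E is a knight and E is a knave" is false, as required.
Since E is a knave, "it is false that B is a knave" needs to be false, which holds.
As a knave, F's statement "at least one of the following is true: B is a knight; exactly one of A and D is a knight" should be false; it is.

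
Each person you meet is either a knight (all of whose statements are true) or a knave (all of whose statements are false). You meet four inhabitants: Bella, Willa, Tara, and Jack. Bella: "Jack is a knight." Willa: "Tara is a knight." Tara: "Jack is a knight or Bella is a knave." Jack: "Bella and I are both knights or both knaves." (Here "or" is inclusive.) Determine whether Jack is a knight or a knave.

Jack is a knight.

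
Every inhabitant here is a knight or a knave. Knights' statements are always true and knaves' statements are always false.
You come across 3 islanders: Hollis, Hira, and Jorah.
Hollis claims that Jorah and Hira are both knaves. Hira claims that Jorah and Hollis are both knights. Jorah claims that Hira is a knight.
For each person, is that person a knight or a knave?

Hollis is a knight, so "Jorah and Hira are both knaves" must be True — and it is.
Hira (knave): "Jorah and Hollis are both knights" — false. ✓
Jorah is a knave; "Hira is a knight" is false, as required.

Knights: Hollis. Knaves: Hira and Jorah.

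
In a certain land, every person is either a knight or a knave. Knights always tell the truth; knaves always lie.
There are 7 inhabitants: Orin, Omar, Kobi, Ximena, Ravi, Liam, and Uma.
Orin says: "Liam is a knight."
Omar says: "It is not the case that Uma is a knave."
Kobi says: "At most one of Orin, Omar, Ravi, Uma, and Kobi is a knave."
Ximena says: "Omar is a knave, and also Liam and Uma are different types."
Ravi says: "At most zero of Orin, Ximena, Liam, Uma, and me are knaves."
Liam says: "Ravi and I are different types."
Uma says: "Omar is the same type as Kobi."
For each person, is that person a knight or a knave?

Orin is a knight, Omar is a knight, Kobi is a knight, Ximena is a knave, Ravi is a knave, Liam is a knight, and Uma is a knight.

Since Orin is a knight, "Liam is a knight" needs to be True, which holds.
As a knight, Omar's statement "it is not the case that Uma is a knave" should be True; it is.
Since Kobi is a knight, "at most one of Orin, Omar, Ravi, Uma, and Kobi is a knave" needs to be True, which holds.
Ximena is a knave; "Omar is a knave, and also Liam and Uma are different types" is false, as required.
Ravi is a knave, and the claim "at most zero of Orin, Ximena, Liam, Uma, and me are knaves" is indeed false.
Liam (knight): "Ravi and I are different types" — True. ✓
As a knight, Uma's statement "Omar is the same type as Kobi" should be True; it is.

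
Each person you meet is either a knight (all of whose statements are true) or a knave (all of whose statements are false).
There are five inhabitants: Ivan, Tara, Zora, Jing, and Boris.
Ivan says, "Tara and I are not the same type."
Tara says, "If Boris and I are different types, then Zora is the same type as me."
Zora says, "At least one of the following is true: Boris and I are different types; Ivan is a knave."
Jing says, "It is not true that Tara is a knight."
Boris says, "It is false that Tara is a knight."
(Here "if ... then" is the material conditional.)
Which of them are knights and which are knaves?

Knights: Zora, Jing, and Boris. Knaves: Ivan and Tara.

Suppose Ivan is a knight. Then Ivan's statement "Tara and I are not the same type" would have to be true. Checking the 16 ways to assign the others, none is consistent with every speaker.
(For instance, with Tara=knave, Zora=knight, Jing=knight, Boris=knight, Zora's claim "at least one of the following is true: Boris and I are different types; Ivan is a knave" comes out false where it would need to be true.)
So Ivan must be a knave, making "Tara and I are not the same type" false. Taking Ivan=knave, Tara=knave, Zora=knight, Jing=knight, Boris=knight, each remaining statement checks out:
  Tara (knave): "if Boris and I are different types, then Zora is the same type as me" — false. ✓
  Zora (knight): "at least one of the following is true: Boris and I are different types; Ivan is a knave" — true. ✓
  Jing (knight): "it is not true that Tara is a knight" — true. ✓
  Boris (knight): "it is false that Tara is a knight" — true. ✓
This is the unique consistent assignment.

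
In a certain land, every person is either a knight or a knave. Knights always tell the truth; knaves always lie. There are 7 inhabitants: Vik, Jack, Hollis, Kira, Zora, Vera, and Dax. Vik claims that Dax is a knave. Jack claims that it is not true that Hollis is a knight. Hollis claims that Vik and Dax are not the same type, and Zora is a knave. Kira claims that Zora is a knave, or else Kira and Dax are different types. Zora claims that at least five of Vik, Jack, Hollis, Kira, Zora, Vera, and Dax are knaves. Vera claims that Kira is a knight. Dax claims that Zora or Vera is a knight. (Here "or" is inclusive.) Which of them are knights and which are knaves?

Vik is a knave, Jack is a knave, Hollis is a knight, Kira is a knight, Zora is a knave, Vera is a knight, and Dax is a knight.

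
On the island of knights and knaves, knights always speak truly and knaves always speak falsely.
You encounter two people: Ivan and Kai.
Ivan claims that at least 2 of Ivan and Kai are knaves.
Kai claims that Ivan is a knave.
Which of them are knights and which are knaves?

Since Ivan is a knave, "at least 2 of Ivan and Kai are knaves" needs to be false, which holds.
Kai is a knight; "Ivan is a knave" is True, as required.

Knights: Kai. Knaves: Ivan.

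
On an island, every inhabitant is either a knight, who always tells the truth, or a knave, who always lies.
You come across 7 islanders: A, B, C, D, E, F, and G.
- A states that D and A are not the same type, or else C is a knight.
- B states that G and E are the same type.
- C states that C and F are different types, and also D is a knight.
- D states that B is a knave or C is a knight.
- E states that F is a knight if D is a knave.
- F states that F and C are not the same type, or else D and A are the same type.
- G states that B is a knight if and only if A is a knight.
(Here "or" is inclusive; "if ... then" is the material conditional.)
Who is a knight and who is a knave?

Knights: A, B, E, F, and G. Knaves: C and D.

A (knight): "D and A are not the same type, or else C is a knight" — True. ✓
B is a knight; "G and E are the same type" is True, as required.
Since C is a knave, "C and F are different types, and also D is a knight" needs to be False, which holds.
D is a knave, and the claim "B is a knave or C is a knight" is indeed False.
E is a knight, so "F is a knight if D is a knave" must be True — and it is.
As a knight, F's statement "F and C are not the same type, or else D and A are the same type" should be True; it is.
As a knight, G's statement "B is a knight if and only if A is a knight" should be True; it is.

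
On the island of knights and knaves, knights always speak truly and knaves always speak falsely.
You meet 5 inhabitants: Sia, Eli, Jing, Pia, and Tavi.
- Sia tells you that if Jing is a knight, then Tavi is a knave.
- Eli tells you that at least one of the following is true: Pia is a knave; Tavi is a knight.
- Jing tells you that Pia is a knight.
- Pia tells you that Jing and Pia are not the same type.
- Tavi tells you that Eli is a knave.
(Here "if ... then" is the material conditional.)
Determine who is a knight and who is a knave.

Sia is a knight, Eli is a knight, Jing is a knave, Pia is a knave, and Tavi is a knave.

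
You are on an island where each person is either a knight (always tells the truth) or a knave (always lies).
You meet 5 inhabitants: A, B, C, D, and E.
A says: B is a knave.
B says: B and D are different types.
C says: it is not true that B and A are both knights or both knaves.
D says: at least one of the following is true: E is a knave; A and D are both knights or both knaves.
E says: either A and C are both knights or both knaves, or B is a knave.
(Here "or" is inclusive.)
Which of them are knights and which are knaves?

As a knight, A's statement "B is a knave" should be True; it is.
B is a knave; "B and D are different types" is false, as required.
C is a knight, so "it is not true that B and A are both knights or both knaves" must be True — and it is.
D is a knave, so "at least one of the following is true: E is a knave; A and D are both knights or both knaves" must be false — and it is.
Since E is a knight, "either A and C are both knights or both knaves, or B is a knave" needs to be True, which holds.

A is a knight, B is a knave, C is a knight, D is a knave, and E is a knight.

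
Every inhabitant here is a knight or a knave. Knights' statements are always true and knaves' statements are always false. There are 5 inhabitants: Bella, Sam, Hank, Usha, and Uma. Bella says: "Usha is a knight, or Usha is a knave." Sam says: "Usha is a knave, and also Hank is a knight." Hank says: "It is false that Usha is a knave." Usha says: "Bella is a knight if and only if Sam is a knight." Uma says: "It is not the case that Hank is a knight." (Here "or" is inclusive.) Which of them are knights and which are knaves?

Suppose Bella is a knave. Then Bella's statement "Usha is a knight, or Usha is a knave" would have to be false. Checking the 16 ways to assign the others, none is consistent with every speaker.
(For instance, with Sam=knave, Hank=knave, Usha=knave, Uma=knight, Bella's claim "Usha is a knight, or Usha is a knave" comes out true where it would need to be false.)
So Bella must be a knight, making "Usha is a knight, or Usha is a knave" true. Taking Bella=knight, Sam=knave, Hank=knave, Usha=knave, Uma=knight, each remaining statement checks out:
  Sam (knave): "Usha is a knave, and also Hank is a knight" — false. ✓
  Hank (knave): "it is false that Usha is a knave" — false. ✓
  Usha (knave): "Bella is a knight if and only if Sam is a knight" — false. ✓
  Uma (knight): "it is not the case that Hank is a knight" — true. ✓
This is the unique consistent assignment.

Knights: Bella and Uma. Knaves: Sam, Hank, and Usha.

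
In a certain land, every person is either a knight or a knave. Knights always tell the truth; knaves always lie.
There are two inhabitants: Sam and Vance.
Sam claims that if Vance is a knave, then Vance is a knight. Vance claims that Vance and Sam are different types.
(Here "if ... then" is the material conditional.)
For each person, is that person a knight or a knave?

Sam is a knave; "if Vance is a knave, then Vance is a knight" is False, as required.
As a knave, Vance's statement "Vance and Sam are different types" should be False; it is.

Sam is a knave and Vance is a knave.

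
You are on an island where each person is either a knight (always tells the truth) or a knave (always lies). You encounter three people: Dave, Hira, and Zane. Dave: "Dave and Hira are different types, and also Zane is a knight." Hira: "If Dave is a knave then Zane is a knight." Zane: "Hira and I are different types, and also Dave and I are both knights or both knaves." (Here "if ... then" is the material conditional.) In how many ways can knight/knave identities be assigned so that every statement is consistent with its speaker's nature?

Consistent assignments:
  Dave=knave, Hira=knave, Zane=knave

1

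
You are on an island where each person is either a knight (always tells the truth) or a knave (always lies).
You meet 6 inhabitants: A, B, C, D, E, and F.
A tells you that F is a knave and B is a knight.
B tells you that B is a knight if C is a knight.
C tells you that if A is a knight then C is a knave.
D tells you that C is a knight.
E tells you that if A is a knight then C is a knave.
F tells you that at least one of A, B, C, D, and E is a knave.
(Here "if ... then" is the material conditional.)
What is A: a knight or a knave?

A is a knave.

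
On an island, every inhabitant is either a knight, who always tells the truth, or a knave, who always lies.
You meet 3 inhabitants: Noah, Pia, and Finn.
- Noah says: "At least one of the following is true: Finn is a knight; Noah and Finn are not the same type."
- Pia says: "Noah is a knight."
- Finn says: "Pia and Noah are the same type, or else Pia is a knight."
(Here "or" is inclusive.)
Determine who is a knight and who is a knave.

Suppose Noah is a knave. Then Noah's statement "at least one of the following is true: Finn is a knight; Noah and Finn are not the same type" would have to be false. Checking the 4 ways to assign the others, none is consistent with every speaker.
(For instance, with Pia=knight, Finn=knight, Noah's claim "at least one of the following is true: Finn is a knight; Noah and Finn are not the same type" comes out true where it would need to be false.)
So Noah must be a knight, making "at least one of the following is true: Finn is a knight; Noah and Finn are not the same type" true. Taking Noah=knight, Pia=knight, Finn=knight, each remaining statement checks out:
  Pia (knight): "Noah is a knight" — true. ✓
  Finn (knight): "Pia and Noah are the same type, or else Pia is a knight" — true. ✓
This is the unique consistent assignment.

Noah is a knight, Pia is a knight, and Finn is a knight.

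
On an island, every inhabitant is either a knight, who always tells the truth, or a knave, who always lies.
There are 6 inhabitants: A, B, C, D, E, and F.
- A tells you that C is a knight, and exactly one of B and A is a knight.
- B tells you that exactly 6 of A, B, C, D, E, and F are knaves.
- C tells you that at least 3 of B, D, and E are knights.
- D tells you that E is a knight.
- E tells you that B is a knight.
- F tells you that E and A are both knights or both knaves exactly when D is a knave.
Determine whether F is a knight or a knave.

F is a knight.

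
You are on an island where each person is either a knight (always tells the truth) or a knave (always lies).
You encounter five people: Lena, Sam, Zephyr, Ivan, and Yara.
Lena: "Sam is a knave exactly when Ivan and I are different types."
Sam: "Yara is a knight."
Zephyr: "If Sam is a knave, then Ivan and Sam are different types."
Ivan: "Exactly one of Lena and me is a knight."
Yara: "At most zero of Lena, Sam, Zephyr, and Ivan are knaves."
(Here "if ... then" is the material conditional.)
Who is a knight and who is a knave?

Lena is a knave, Sam is a knave, Zephyr is a knave, Ivan is a knave, and Yara is a knave.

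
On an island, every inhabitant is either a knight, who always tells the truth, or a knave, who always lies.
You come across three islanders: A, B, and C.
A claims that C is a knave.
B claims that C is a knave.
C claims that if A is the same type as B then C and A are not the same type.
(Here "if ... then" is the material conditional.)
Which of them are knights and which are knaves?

A is a knave, B is a knave, and C is a knight.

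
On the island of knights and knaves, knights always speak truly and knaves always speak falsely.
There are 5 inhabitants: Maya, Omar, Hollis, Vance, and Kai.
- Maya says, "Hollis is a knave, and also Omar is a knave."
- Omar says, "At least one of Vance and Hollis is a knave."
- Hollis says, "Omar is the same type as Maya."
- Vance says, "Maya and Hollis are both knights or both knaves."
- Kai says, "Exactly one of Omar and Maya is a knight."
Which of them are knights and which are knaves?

Suppose Maya is a knight. Then Maya's statement "Hollis is a knave, and also Omar is a knave" would have to be true. Checking the 16 ways to assign the others, none is consistent with every speaker.
(For instance, with Omar=knight, Hollis=knave, Vance=knight, Kai=knight, Maya's claim "Hollis is a knave, and also Omar is a knave" comes out false where it would need to be true.)
So Maya must be a knave, making "Hollis is a knave, and also Omar is a knave" false. Taking Maya=knave, Omar=knight, Hollis=knave, Vance=knight, Kai=knight, each remaining statement checks out:
  Omar (knight): "at least one of Vance and Hollis is a knave" — true. ✓
  Hollis (knave): "Omar is the same type as Maya" — false. ✓
  Vance (knight): "Maya and Hollis are both knights or both knaves" — true. ✓
  Kai (knight): "exactly one of Omar and Maya is a knight" — true. ✓
This is the unique consistent assignment.

Maya is a knave, Omar is a knight, Hollis is a knave, Vance is a knight, and Kai is a knight.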